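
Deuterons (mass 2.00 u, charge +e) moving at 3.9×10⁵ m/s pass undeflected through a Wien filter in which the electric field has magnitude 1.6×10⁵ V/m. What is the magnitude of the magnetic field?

Balance of forces in the selector: qE = qvB ⇒ B = E/v.
B = 1.6×10⁵/3.9×10⁵ = 0.41 T.

B = 0.41 T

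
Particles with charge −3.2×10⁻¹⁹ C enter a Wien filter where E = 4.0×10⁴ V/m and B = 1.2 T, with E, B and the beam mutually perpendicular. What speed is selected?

v = 3.3×10⁴ m/s

Zero net Lorentz force requires |qE| = |q v×B|, i.e. E = vB.
v = E/B = 4.0×10⁴/1.2 = 3.3×10⁴ m/s.
The result is independent of the particle's charge and mass.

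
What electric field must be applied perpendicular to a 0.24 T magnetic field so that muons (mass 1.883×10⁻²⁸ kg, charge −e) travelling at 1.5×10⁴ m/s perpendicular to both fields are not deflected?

E = 3600 V/m

For straight-line motion qE = qvB, so E = vB.
E = 1.5×10⁴ × 0.24 = 3600 V/m.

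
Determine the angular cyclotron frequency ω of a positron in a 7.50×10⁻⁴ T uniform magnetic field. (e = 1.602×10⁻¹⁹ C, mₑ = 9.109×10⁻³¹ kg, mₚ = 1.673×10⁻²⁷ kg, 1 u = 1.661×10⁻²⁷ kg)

ω ≈ 1.32×10⁸ rad/s

ω = |q|B/m.
ω = (1.602×10⁻¹⁹)(7.50×10⁻⁴)/9.109×10⁻³¹ ≈ 1.32×10⁸ rad/s.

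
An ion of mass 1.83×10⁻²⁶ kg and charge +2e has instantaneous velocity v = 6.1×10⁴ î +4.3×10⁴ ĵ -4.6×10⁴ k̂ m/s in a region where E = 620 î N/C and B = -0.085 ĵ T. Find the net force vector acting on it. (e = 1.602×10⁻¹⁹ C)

F ≈ (-1.05×10⁻¹⁵, 0, -1.66×10⁻¹⁵) N

v×B = (-3910, 0, -5180) N/C.
E + v×B = (-3290, 0, -5180) N/C.
F = q(E + v×B) = (3.204×10⁻¹⁹ C)·(-3290, 0, -5180) = (-1.05×10⁻¹⁵, 0, -1.66×10⁻¹⁵) N.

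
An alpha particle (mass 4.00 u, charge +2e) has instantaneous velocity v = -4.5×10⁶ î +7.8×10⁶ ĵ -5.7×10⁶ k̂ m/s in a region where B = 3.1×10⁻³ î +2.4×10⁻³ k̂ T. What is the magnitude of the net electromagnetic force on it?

v×B = (1.87×10⁴, -6870, -2.42×10⁴) N/C.
F = q v×B = (3.204×10⁻¹⁹ C)·(1.87×10⁴, -6870, -2.42×10⁴) = (6.00×10⁻¹⁵, -2.20×10⁻¹⁵, -7.75×10⁻¹⁵) N.
|F| = 1.00×10⁻¹⁴ N.

|F| ≈ 1.00×10⁻¹⁴ N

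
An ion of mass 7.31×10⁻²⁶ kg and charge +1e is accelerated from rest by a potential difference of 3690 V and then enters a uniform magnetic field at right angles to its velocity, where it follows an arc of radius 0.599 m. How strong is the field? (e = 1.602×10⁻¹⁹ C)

B ≈ 0.0969 T

v = √(2|q|V/m) = √(2·1.602×10⁻¹⁹·3690/7.31×10⁻²⁶) ≈ 1.272×10⁵ m/s.
B = mv/(|q|r) = (7.31×10⁻²⁶)(1.272×10⁵)/((1.602×10⁻¹⁹)(0.599)) ≈ 0.0969 T.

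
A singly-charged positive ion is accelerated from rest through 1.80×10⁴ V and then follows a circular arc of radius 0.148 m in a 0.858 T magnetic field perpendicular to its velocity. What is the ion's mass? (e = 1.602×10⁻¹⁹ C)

m ≈ 7.18×10⁻²⁶ kg

Combine |q|V = ½mv² and r = mv/(|q|B): eliminate v to get m = qB²r²/(2V).
m = (1.602×10⁻¹⁹)(0.858)²(0.148)²/(2·1.80×10⁴) ≈ 7.18×10⁻²⁶ kg.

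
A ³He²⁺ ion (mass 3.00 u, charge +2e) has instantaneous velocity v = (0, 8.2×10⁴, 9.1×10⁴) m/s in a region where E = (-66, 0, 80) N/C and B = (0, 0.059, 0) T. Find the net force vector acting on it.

F ≈ (-1.74×10⁻¹⁵, 0, 2.56×10⁻¹⁷) N

v×B = (-5370, 0, 0) N/C.
E + v×B = (-5440, 0, 80.0) N/C.
F = q(E + v×B) = (3.204×10⁻¹⁹ C)·(-5440, 0, 80.0) = (-1.74×10⁻¹⁵, 0, 2.56×10⁻¹⁷) N.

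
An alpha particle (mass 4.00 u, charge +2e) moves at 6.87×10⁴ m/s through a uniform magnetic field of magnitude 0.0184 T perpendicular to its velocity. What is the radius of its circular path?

r ≈ 0.0774 m

The magnetic force provides the centripetal force: |q|vB = mv²/r.
r = mv/(|q|B) = (6.644×10⁻²⁷)(6.87×10⁴)/((3.204×10⁻¹⁹)(0.0184)) ≈ 0.0774 m.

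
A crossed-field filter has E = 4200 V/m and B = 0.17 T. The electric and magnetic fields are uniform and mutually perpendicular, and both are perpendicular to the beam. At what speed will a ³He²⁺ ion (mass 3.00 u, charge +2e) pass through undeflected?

For undeflected motion the electric and magnetic forces balance: qE = qvB.
v = E/B = 4200/0.17 = 2.5×10⁴ m/s.

v = 2.5×10⁴ m/s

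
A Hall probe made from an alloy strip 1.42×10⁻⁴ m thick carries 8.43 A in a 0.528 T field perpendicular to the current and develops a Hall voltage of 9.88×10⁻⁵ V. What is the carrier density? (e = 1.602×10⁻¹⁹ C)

n ≈ 1.98×10²⁷ m⁻³

From V_H = IB/(n e t), n = IB/(V_H e t).
n = (8.43)(0.528)/((9.88×10⁻⁵)(1.602×10⁻¹⁹)(1.42×10⁻⁴)) ≈ 1.98×10²⁷ m⁻³.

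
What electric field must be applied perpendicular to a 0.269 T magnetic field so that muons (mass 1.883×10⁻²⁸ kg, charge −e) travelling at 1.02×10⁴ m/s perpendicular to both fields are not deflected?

For straight-line motion qE = qvB, so E = vB.
E = 1.02×10⁴ × 0.269 = 2740 V/m.

E = 2740 V/m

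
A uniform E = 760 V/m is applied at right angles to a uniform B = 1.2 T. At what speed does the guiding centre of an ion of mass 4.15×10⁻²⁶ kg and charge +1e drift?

The steady drift has the magnetic force balancing the electric force, so v_d = E/B.
v_d = 760/1.2 = 630 m/s.

v_d ≈ 630 m/s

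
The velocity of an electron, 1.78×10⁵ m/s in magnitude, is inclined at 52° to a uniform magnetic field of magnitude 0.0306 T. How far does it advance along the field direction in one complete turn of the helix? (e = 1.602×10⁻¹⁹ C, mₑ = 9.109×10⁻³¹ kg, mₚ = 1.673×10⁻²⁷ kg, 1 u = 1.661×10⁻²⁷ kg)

p ≈ 1.28×10⁻⁴ m

v∥ = v cosθ = 1.78×10⁵·cos52° ≈ 1.096×10⁵ m/s.
T = 2πm/(|q|B) = 2π(9.109×10⁻³¹)/((1.602×10⁻¹⁹)(0.0306)) ≈ 1.168×10⁻⁹ s.
pitch = v∥ T = (1.096×10⁵)(1.168×10⁻⁹) ≈ 1.28×10⁻⁴ m.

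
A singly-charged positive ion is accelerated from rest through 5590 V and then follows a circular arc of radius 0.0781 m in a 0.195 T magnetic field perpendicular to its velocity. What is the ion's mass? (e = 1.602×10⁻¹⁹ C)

m ≈ 3.32×10⁻²⁷ kg

Combine |q|V = ½mv² and r = mv/(|q|B): eliminate v to get m = qB²r²/(2V).
m = (1.602×10⁻¹⁹)(0.195)²(0.0781)²/(2·5590) ≈ 3.32×10⁻²⁷ kg.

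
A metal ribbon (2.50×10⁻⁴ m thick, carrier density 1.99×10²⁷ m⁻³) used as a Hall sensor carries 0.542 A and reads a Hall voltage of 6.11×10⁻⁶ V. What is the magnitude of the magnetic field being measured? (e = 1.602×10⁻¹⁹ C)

From V_H = IB/(n e t), B = V_H n e t / I.
B = (6.11×10⁻⁶)(1.99×10²⁷)(1.602×10⁻¹⁹)(2.50×10⁻⁴)/0.542 ≈ 0.898 T.

B ≈ 0.898 T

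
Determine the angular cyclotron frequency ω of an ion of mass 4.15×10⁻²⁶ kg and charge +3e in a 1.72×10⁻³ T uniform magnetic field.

ω ≈ 1.99×10⁴ rad/s

ω = |q|B/m.
ω = (4.806×10⁻¹⁹)(1.72×10⁻³)/4.15×10⁻²⁶ ≈ 1.99×10⁴ rad/s.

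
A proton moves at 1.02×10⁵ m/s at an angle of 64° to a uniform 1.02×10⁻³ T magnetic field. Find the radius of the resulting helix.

v⊥ = v sinθ = 1.02×10⁵·sin64° ≈ 9.168×10⁴ m/s.
r = m v⊥/(|q|B) = (1.673×10⁻²⁷)(9.168×10⁴)/((1.602×10⁻¹⁹)(1.02×10⁻³)) ≈ 0.939 m.

r ≈ 0.939 m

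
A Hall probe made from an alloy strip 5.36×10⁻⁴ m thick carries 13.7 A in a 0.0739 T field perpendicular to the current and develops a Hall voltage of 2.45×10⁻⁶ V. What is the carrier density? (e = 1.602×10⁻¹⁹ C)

From V_H = IB/(n e t), n = IB/(V_H e t).
n = (13.7)(0.0739)/((2.45×10⁻⁶)(1.602×10⁻¹⁹)(5.36×10⁻⁴)) ≈ 4.81×10²⁷ m⁻³.

n ≈ 4.81×10²⁷ m⁻³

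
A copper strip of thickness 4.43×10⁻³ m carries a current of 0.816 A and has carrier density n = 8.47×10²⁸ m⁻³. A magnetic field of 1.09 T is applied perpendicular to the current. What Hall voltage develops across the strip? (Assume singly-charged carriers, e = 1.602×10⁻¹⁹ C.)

V_H ≈ 1.48×10⁻⁸ V

V_H = IB/(n e t).
V_H = (0.816)(1.09)/((8.47×10²⁸)(1.602×10⁻¹⁹)(4.43×10⁻³)) ≈ 1.48×10⁻⁸ V.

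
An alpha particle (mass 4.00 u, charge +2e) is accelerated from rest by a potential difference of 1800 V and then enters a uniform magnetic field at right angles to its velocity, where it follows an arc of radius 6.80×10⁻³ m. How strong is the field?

B ≈ 1.27 T

v = √(2|q|V/m) = √(2·3.204×10⁻¹⁹·1800/6.644×10⁻²⁷) ≈ 4.167×10⁵ m/s.
B = mv/(|q|r) = (6.644×10⁻²⁷)(4.167×10⁵)/((3.204×10⁻¹⁹)(6.80×10⁻³)) ≈ 1.27 T.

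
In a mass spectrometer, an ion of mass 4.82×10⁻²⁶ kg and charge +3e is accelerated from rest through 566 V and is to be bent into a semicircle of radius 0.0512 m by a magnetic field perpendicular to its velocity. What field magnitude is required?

B ≈ 0.208 T

v = √(2|q|V/m) = √(2·4.806×10⁻¹⁹·566/4.82×10⁻²⁶) ≈ 1.062×10⁵ m/s.
B = mv/(|q|r) = (4.82×10⁻²⁶)(1.062×10⁵)/((4.806×10⁻¹⁹)(0.0512)) ≈ 0.208 T.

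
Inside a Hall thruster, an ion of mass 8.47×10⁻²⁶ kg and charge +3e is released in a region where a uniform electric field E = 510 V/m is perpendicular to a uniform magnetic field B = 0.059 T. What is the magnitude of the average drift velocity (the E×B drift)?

The steady drift has the magnetic force balancing the electric force, so v_d = E/B.
v_d = 510/0.059 = 8600 m/s.

v_d ≈ 8600 m/s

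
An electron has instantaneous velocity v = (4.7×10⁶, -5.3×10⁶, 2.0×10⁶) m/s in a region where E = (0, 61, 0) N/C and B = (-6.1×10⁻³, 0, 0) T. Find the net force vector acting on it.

v×B = (0, -1.22×10⁴, -3.23×10⁴) N/C.
E + v×B = (0, -1.21×10⁴, -3.23×10⁴) N/C.
F = q(E + v×B) = (−1.602×10⁻¹⁹ C)·(0, -1.21×10⁴, -3.23×10⁴) = (0, 1.94×10⁻¹⁵, 5.18×10⁻¹⁵) N.

F ≈ (0, 1.94×10⁻¹⁵, 5.18×10⁻¹⁵) N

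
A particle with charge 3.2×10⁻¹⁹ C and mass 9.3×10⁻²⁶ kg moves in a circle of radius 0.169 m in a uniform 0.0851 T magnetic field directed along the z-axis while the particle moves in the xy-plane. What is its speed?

From |q|vB = mv²/r, v = |q|Br/m.
v = (3.2×10⁻¹⁹)(0.0851)(0.169)/9.3×10⁻²⁶ ≈ 4.95×10⁴ m/s.

v ≈ 4.95×10⁴ m/s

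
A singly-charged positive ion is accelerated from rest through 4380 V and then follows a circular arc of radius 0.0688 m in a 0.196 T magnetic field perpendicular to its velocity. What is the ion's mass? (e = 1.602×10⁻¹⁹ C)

Combine |q|V = ½mv² and r = mv/(|q|B): eliminate v to get m = qB²r²/(2V).
m = (1.602×10⁻¹⁹)(0.196)²(0.0688)²/(2·4380) ≈ 3.33×10⁻²⁷ kg.

m ≈ 3.33×10⁻²⁷ kg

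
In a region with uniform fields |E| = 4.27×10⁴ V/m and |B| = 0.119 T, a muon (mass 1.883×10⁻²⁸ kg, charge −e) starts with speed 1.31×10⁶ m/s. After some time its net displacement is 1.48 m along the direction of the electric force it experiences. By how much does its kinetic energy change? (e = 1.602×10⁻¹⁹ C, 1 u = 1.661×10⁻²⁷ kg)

The magnetic force is always ⟂ v and does no work; only the electric force changes KE.
ΔKE = F_E · d = |q|E d = (1.602×10⁻¹⁹)(4.27×10⁴)(1.48) ≈ 1.01×10⁻¹⁴ J.

ΔKE ≈ 1.01×10⁻¹⁴ J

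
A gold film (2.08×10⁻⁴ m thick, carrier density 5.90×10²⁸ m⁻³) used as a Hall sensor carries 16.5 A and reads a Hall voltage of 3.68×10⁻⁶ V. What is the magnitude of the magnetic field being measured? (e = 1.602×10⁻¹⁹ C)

From V_H = IB/(n e t), B = V_H n e t / I.
B = (3.68×10⁻⁶)(5.90×10²⁸)(1.602×10⁻¹⁹)(2.08×10⁻⁴)/16.5 ≈ 0.438 T.

B ≈ 0.438 T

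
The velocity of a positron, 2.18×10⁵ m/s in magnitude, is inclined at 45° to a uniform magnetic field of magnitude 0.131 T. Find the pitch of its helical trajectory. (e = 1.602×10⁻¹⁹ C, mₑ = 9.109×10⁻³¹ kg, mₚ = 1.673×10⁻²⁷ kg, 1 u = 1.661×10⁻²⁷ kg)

v∥ = v cosθ = 2.18×10⁵·cos45° ≈ 1.541×10⁵ m/s.
T = 2πm/(|q|B) = 2π(9.109×10⁻³¹)/((1.602×10⁻¹⁹)(0.131)) ≈ 2.727×10⁻¹⁰ s.
pitch = v∥ T = (1.541×10⁵)(2.727×10⁻¹⁰) ≈ 4.20×10⁻⁵ m.

p ≈ 4.20×10⁻⁵ m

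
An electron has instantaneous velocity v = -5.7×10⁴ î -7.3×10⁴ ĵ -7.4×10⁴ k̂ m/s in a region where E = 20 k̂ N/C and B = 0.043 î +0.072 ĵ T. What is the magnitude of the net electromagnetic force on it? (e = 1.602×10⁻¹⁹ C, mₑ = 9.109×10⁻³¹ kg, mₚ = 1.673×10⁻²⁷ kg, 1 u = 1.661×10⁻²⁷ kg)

|F| ≈ 1.01×10⁻¹⁵ N

v×B = (5330, -3180, -965) N/C.
E + v×B = (5330, -3180, -945) N/C.
F = q(E + v×B) = (−1.602×10⁻¹⁹ C)·(5330, -3180, -945) = (-8.54×10⁻¹⁶, 5.10×10⁻¹⁶, 1.51×10⁻¹⁶) N.
|F| = 1.01×10⁻¹⁵ N.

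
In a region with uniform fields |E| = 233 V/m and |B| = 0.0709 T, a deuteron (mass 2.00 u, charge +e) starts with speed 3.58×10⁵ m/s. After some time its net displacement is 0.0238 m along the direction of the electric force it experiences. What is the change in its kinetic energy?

The magnetic force is always ⟂ v and does no work; only the electric force changes KE.
ΔKE = F_E · d = |q|E d = (1.602×10⁻¹⁹)(233)(0.0238) ≈ 8.88×10⁻¹⁹ J.

ΔKE ≈ 8.88×10⁻¹⁹ J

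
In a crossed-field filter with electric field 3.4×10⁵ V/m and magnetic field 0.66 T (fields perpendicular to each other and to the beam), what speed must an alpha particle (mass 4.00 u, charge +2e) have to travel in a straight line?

v = 5.2×10⁵ m/s

Straight-line motion ⇒ electric and magnetic forces cancel, so E = vB.
v = E/B = 3.4×10⁵/0.66 = 5.2×10⁵ m/s.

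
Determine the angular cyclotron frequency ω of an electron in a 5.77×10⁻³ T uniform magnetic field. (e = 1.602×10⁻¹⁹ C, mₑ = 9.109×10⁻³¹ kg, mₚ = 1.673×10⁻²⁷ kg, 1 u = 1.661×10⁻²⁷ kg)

ω ≈ 1.01×10⁹ rad/s

ω = |q|B/m.
ω = (1.602×10⁻¹⁹)(5.77×10⁻³)/9.109×10⁻³¹ ≈ 1.01×10⁹ rad/s.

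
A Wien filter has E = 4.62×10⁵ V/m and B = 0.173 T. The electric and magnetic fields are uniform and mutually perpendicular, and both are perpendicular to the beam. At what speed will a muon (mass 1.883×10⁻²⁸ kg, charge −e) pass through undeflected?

v = 2.67×10⁶ m/s

For undeflected motion the electric and magnetic forces balance: qE = qvB.
v = E/B = 4.62×10⁵/0.173 = 2.67×10⁶ m/s.
The result is independent of the particle's charge and mass.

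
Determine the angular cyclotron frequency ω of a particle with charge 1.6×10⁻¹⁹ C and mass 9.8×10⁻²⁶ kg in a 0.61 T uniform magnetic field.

ω = |q|B/m.
ω = (1.6×10⁻¹⁹)(0.61)/9.8×10⁻²⁶ ≈ 1.0×10⁶ rad/s.

ω ≈ 1.0×10⁶ rad/s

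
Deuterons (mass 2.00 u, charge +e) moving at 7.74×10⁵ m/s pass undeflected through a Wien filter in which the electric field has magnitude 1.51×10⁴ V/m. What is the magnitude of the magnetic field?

Balance of forces in the selector: qE = qvB ⇒ B = E/v.
B = 1.51×10⁴/7.74×10⁵ = 0.0195 T.

B = 0.0195 T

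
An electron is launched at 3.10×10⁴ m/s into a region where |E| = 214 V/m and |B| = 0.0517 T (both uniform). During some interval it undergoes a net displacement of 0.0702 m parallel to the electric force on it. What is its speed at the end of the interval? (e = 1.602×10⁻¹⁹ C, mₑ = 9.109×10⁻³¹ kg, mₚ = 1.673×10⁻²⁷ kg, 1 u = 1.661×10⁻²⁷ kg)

B does no work; ΔKE = |q|E d.
½mv_f² = ½mv₀² + |q|Ed = ½(9.109×10⁻³¹)(3.10×10⁴)² + (1.602×10⁻¹⁹)(214)(0.0702) ≈ 4.377×10⁻²² J + 2.407×10⁻¹⁸ J ≈ 2.407×10⁻¹⁸ J.
v_f = √(2·2.407×10⁻¹⁸/9.109×10⁻³¹) ≈ 2.30×10⁶ m/s.

v_f ≈ 2.30×10⁶ m/s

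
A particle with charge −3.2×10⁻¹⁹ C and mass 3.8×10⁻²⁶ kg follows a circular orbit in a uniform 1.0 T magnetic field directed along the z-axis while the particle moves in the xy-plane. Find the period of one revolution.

T ≈ 7.5×10⁻⁷ s

The cyclotron period depends only on m, q, B: T = 2πm/(|q|B).
T = 2π(3.8×10⁻²⁶)/((3.2×10⁻¹⁹)(1.0)) ≈ 7.5×10⁻⁷ s.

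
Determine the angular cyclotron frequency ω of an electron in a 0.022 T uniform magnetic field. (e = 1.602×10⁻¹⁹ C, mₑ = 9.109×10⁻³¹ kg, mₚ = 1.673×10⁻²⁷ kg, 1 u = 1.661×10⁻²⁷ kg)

ω ≈ 3.9×10⁹ rad/s

ω = |q|B/m.
ω = (1.602×10⁻¹⁹)(0.022)/9.109×10⁻³¹ ≈ 3.9×10⁹ rad/s.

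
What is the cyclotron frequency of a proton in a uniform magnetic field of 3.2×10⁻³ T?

f = |q|B/(2πm).
f = (1.602×10⁻¹⁹)(3.2×10⁻³)/(2π·1.673×10⁻²⁷) ≈ 4.9×10⁴ Hz.

f ≈ 4.9×10⁴ Hz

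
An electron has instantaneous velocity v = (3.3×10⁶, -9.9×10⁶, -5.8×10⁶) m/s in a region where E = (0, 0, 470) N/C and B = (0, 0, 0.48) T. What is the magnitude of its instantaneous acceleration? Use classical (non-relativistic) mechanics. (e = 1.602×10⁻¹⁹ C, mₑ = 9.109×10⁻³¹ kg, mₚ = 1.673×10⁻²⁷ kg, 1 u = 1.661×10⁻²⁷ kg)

|a| ≈ 8.81×10¹⁷ m/s²

v×B = (-4.75×10⁶, -1.58×10⁶, 0) N/C.
E + v×B = (-4.75×10⁶, -1.58×10⁶, 470) N/C.
F = q(E + v×B) = (−1.602×10⁻¹⁹ C)·(-4.75×10⁶, -1.58×10⁶, 470) = (7.61×10⁻¹³, 2.54×10⁻¹³, -7.53×10⁻¹⁷) N.
|a| = |F|/m = 8.024×10⁻¹³/9.109×10⁻³¹ ≈ 8.81×10¹⁷ m/s².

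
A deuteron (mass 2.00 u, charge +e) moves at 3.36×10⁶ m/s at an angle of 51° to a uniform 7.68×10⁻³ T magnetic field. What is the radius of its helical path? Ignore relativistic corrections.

v⊥ = v sinθ = 3.36×10⁶·sin51° ≈ 2.611×10⁶ m/s.
r = m v⊥/(|q|B) = (3.322×10⁻²⁷)(2.611×10⁶)/((1.602×10⁻¹⁹)(7.68×10⁻³)) ≈ 7.05 m.

r ≈ 7.05 m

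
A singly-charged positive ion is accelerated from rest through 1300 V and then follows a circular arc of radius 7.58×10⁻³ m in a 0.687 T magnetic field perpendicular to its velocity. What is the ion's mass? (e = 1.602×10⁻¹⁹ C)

m ≈ 1.67×10⁻²⁷ kg

Combine |q|V = ½mv² and r = mv/(|q|B): eliminate v to get m = qB²r²/(2V).
m = (1.602×10⁻¹⁹)(0.687)²(7.58×10⁻³)²/(2·1300) ≈ 1.67×10⁻²⁷ kg.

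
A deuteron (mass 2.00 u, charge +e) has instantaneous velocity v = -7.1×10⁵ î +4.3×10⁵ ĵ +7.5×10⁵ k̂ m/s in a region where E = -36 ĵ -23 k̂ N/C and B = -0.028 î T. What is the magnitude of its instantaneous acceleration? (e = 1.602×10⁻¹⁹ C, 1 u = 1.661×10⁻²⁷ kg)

v×B = (0, -2.10×10⁴, 1.20×10⁴) N/C.
E + v×B = (0, -2.10×10⁴, 1.20×10⁴) N/C.
F = q(E + v×B) = (1.602×10⁻¹⁹ C)·(0, -2.10×10⁴, 1.20×10⁴) = (0, -3.37×10⁻¹⁵, 1.93×10⁻¹⁵) N.
|a| = |F|/m = 3.881×10⁻¹⁵/3.322×10⁻²⁷ ≈ 1.17×10¹² m/s².

|a| ≈ 1.17×10¹² m/s²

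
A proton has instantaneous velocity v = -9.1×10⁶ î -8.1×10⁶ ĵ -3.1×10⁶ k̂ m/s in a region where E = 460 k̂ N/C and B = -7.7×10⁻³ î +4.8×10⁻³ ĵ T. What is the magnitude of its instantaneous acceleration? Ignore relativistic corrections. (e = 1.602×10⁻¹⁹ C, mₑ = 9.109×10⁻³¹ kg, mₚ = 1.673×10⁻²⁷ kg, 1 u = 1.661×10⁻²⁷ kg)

v×B = (1.49×10⁴, 2.39×10⁴, -1.06×10⁵) N/C.
E + v×B = (1.49×10⁴, 2.39×10⁴, -1.06×10⁵) N/C.
F = q(E + v×B) = (1.602×10⁻¹⁹ C)·(1.49×10⁴, 2.39×10⁴, -1.06×10⁵) = (2.38×10⁻¹⁵, 3.82×10⁻¹⁵, -1.69×10⁻¹⁴) N.
|a| = |F|/m = 1.751×10⁻¹⁴/1.673×10⁻²⁷ ≈ 1.05×10¹³ m/s².

|a| ≈ 1.05×10¹³ m/s²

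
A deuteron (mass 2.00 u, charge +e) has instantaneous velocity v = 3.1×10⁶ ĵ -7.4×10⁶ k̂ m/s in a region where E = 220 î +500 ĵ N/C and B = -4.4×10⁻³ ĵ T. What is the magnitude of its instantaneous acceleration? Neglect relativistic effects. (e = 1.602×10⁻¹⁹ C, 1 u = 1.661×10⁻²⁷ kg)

v×B = (-3.26×10⁴, 0, 0) N/C.
E + v×B = (-3.23×10⁴, 500, 0) N/C.
F = q(E + v×B) = (1.602×10⁻¹⁹ C)·(-3.23×10⁴, 500, 0) = (-5.18×10⁻¹⁵, 8.01×10⁻¹⁷, 0) N.
|a| = |F|/m = 5.181×10⁻¹⁵/3.322×10⁻²⁷ ≈ 1.56×10¹² m/s².

|a| ≈ 1.56×10¹² m/s²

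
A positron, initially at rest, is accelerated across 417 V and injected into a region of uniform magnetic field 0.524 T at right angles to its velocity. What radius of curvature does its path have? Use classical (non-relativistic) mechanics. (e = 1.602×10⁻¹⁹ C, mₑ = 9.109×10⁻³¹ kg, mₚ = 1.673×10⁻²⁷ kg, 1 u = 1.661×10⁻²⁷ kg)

Acceleration: |q|V = ½mv² ⇒ v = √(2|q|V/m) = √(2·1.602×10⁻¹⁹·417/9.109×10⁻³¹) ≈ 1.211×10⁷ m/s.
In the field: r = mv/(|q|B) = (9.109×10⁻³¹)(1.211×10⁷)/((1.602×10⁻¹⁹)(0.524)) ≈ 1.31×10⁻⁴ m.

r ≈ 1.31×10⁻⁴ m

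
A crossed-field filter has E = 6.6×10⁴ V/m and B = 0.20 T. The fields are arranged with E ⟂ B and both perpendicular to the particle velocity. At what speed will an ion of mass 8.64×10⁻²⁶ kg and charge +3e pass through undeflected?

v = 3.3×10⁵ m/s

For undeflected motion the electric and magnetic forces balance: qE = qvB.
v = E/B = 6.6×10⁴/0.20 = 3.3×10⁵ m/s.
The result is independent of the particle's charge and mass.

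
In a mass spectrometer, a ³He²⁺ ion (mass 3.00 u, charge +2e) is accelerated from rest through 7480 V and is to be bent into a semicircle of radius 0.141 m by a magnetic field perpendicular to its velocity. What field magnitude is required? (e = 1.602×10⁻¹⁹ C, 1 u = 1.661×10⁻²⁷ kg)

B ≈ 0.108 T

v = √(2|q|V/m) = √(2·3.204×10⁻¹⁹·7480/4.983×10⁻²⁷) ≈ 9.808×10⁵ m/s.
B = mv/(|q|r) = (4.983×10⁻²⁷)(9.808×10⁵)/((3.204×10⁻¹⁹)(0.141)) ≈ 0.108 T.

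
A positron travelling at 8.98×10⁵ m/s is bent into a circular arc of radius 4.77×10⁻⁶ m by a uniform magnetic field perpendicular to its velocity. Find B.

B ≈ 1.07 T

From |q|vB = mv²/r, B = mv/(|q|r).
B = (9.109×10⁻³¹)(8.98×10⁵)/((1.602×10⁻¹⁹)(4.77×10⁻⁶)) ≈ 1.07 T.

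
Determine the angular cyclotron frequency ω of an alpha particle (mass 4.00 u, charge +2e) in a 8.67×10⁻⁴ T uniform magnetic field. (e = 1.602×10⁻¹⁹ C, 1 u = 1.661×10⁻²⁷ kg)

ω = |q|B/m.
ω = (3.204×10⁻¹⁹)(8.67×10⁻⁴)/6.644×10⁻²⁷ ≈ 4.18×10⁴ rad/s.

ω ≈ 4.18×10⁴ rad/s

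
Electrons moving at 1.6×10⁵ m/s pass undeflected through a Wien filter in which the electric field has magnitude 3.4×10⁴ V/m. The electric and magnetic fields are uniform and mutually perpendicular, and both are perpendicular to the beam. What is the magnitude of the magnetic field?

Balance of forces in the selector: qE = qvB ⇒ B = E/v.
B = 3.4×10⁴/1.6×10⁵ = 0.21 T.

B = 0.21 T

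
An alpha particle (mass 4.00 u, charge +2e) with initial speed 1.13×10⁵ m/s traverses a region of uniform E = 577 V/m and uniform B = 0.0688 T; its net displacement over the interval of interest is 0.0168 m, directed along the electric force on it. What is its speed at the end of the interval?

B does no work; ΔKE = |q|E d.
½mv_f² = ½mv₀² + |q|Ed = ½(6.644×10⁻²⁷)(1.13×10⁵)² + (3.204×10⁻¹⁹)(577)(0.0168) ≈ 4.242×10⁻¹⁷ J + 3.106×10⁻¹⁸ J ≈ 4.552×10⁻¹⁷ J.
v_f = √(2·4.552×10⁻¹⁷/6.644×10⁻²⁷) ≈ 1.17×10⁵ m/s.

v_f ≈ 1.17×10⁵ m/s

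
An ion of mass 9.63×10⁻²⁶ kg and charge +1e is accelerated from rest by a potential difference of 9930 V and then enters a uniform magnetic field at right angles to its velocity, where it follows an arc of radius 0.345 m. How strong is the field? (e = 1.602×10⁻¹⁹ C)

v = √(2|q|V/m) = √(2·1.602×10⁻¹⁹·9930/9.63×10⁻²⁶) ≈ 1.818×10⁵ m/s.
B = mv/(|q|r) = (9.63×10⁻²⁶)(1.818×10⁵)/((1.602×10⁻¹⁹)(0.345)) ≈ 0.317 T.

B ≈ 0.317 T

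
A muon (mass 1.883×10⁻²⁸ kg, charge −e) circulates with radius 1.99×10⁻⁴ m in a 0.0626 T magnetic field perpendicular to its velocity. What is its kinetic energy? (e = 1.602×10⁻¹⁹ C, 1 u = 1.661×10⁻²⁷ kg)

KE ≈ 0.0660 eV

v = |q|Br/m, then KE = ½mv² = (qBr)²/(2m).
v = (1.602×10⁻¹⁹)(0.0626)(1.99×10⁻⁴)/1.883×10⁻²⁸ ≈ 1.060×10⁴ m/s.
KE = ½(1.883×10⁻²⁸)(1.060×10⁴)² ≈ 1.06×10⁻²⁰ J = 0.0660 eV.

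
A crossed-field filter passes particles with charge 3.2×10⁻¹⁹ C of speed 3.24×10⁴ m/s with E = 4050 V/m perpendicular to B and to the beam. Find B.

Balance of forces in the selector: qE = qvB ⇒ B = E/v.
B = 4050/3.24×10⁴ = 0.125 T.

B = 0.125 T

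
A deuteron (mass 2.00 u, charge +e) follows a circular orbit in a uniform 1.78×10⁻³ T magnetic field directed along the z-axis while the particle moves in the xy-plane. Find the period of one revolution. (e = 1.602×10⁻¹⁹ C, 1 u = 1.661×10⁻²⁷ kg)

The cyclotron period depends only on m, q, B: T = 2πm/(|q|B).
T = 2π(3.322×10⁻²⁷)/((1.602×10⁻¹⁹)(1.78×10⁻³)) ≈ 7.32×10⁻⁵ s.

T ≈ 7.32×10⁻⁵ s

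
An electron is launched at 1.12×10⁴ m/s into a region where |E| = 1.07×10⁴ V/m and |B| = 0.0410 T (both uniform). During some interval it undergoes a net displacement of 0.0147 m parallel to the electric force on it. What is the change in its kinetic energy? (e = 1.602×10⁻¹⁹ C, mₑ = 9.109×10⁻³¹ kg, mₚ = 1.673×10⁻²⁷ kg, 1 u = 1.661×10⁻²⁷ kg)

The magnetic force is always ⟂ v and does no work; only the electric force changes KE.
ΔKE = F_E · d = |q|E d = (1.602×10⁻¹⁹)(1.07×10⁴)(0.0147) ≈ 2.52×10⁻¹⁷ J.

ΔKE ≈ 2.52×10⁻¹⁷ J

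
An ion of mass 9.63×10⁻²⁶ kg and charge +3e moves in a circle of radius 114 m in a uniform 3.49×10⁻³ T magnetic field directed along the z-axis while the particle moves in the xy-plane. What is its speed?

From |q|vB = mv²/r, v = |q|Br/m.
v = (4.806×10⁻¹⁹)(3.49×10⁻³)(114)/9.63×10⁻²⁶ ≈ 1.99×10⁶ m/s.

v ≈ 1.99×10⁶ m/s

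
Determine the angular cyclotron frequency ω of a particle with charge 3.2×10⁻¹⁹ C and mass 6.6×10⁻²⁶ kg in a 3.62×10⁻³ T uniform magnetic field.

ω ≈ 1.76×10⁴ rad/s

ω = |q|B/m.
ω = (3.2×10⁻¹⁹)(3.62×10⁻³)/6.6×10⁻²⁶ ≈ 1.76×10⁴ rad/s.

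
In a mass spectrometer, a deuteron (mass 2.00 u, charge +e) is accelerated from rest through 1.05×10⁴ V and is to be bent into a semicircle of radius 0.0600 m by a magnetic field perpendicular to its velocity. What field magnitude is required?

v = √(2|q|V/m) = √(2·1.602×10⁻¹⁹·1.05×10⁴/3.322×10⁻²⁷) ≈ 1.006×10⁶ m/s.
B = mv/(|q|r) = (3.322×10⁻²⁷)(1.006×10⁶)/((1.602×10⁻¹⁹)(0.0600)) ≈ 0.348 T.

B ≈ 0.348 T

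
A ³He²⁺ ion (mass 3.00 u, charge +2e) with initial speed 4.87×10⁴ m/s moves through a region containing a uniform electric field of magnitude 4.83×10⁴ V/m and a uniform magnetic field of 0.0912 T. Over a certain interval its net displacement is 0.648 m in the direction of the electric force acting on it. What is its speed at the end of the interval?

v_f ≈ 2.01×10⁶ m/s

B does no work; ΔKE = |q|E d.
½mv_f² = ½mv₀² + |q|Ed = ½(4.983×10⁻²⁷)(4.87×10⁴)² + (3.204×10⁻¹⁹)(4.83×10⁴)(0.648) ≈ 5.909×10⁻¹⁸ J + 1.003×10⁻¹⁴ J ≈ 1.003×10⁻¹⁴ J.
v_f = √(2·1.003×10⁻¹⁴/4.983×10⁻²⁷) ≈ 2.01×10⁶ m/s.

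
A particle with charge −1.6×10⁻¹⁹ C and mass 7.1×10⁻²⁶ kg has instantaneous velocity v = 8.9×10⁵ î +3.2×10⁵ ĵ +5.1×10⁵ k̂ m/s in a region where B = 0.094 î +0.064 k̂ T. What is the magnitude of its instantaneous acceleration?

|a| ≈ 8.45×10¹⁰ m/s²

v×B = (2.05×10⁴, -9020, -3.01×10⁴) N/C.
F = q v×B = (−1.6×10⁻¹⁹ C)·(2.05×10⁴, -9020, -3.01×10⁴) = (-3.28×10⁻¹⁵, 1.44×10⁻¹⁵, 4.81×10⁻¹⁵) N.
|a| = |F|/m = 5.999×10⁻¹⁵/7.1×10⁻²⁶ ≈ 8.45×10¹⁰ m/s².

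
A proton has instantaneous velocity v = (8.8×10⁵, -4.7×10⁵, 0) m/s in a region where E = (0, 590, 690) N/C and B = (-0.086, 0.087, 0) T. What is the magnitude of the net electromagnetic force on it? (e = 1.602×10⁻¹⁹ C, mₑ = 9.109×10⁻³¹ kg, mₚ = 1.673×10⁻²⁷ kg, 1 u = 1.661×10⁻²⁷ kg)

v×B = (0, 0, 3.61×10⁴) N/C.
E + v×B = (0, 590, 3.68×10⁴) N/C.
F = q(E + v×B) = (1.602×10⁻¹⁹ C)·(0, 590, 3.68×10⁴) = (0, 9.45×10⁻¹⁷, 5.90×10⁻¹⁵) N.
|F| = 5.90×10⁻¹⁵ N.

|F| ≈ 5.90×10⁻¹⁵ N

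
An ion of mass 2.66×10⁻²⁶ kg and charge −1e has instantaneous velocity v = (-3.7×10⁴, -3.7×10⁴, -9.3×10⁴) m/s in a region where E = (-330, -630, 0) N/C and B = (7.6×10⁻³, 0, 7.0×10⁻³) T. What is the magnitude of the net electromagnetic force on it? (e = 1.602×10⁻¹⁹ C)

v×B = (-259, -448, 281) N/C.
E + v×B = (-589, -1080, 281) N/C.
F = q(E + v×B) = (−1.602×10⁻¹⁹ C)·(-589, -1080, 281) = (9.44×10⁻¹⁷, 1.73×10⁻¹⁶, -4.50×10⁻¹⁷) N.
|F| = 2.02×10⁻¹⁶ N.

|F| ≈ 2.02×10⁻¹⁶ N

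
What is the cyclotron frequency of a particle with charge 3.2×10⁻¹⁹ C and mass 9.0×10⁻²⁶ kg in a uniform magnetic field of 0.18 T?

f ≈ 1.0×10⁵ Hz

f = |q|B/(2πm).
f = (3.2×10⁻¹⁹)(0.18)/(2π·9.0×10⁻²⁶) ≈ 1.0×10⁵ Hz.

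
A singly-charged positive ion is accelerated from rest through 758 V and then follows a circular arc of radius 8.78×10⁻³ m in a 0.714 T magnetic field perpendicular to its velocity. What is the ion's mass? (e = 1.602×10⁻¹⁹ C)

Combine |q|V = ½mv² and r = mv/(|q|B): eliminate v to get m = qB²r²/(2V).
m = (1.602×10⁻¹⁹)(0.714)²(8.78×10⁻³)²/(2·758) ≈ 4.15×10⁻²⁷ kg.

m ≈ 4.15×10⁻²⁷ kg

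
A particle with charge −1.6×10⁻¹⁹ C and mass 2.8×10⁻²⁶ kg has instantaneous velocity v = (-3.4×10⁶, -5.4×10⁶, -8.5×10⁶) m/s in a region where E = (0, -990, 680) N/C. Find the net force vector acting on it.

Only an electric field acts, so F = qE = (−1.6×10⁻¹⁹ C)·(0, -990, 680) = (0, 1.58×10⁻¹⁶, -1.09×10⁻¹⁶) N.

F ≈ (0, 1.58×10⁻¹⁶, -1.09×10⁻¹⁶) N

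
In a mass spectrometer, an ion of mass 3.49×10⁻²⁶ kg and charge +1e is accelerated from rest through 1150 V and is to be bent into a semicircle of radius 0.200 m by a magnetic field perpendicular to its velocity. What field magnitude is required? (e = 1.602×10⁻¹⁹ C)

v = √(2|q|V/m) = √(2·1.602×10⁻¹⁹·1150/3.49×10⁻²⁶) ≈ 1.028×10⁵ m/s.
B = mv/(|q|r) = (3.49×10⁻²⁶)(1.028×10⁵)/((1.602×10⁻¹⁹)(0.200)) ≈ 0.112 T.

B ≈ 0.112 T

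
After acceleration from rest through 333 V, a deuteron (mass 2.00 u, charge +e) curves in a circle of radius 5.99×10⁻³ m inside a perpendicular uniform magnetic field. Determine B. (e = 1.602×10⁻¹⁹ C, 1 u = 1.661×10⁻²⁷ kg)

B ≈ 0.620 T

v = √(2|q|V/m) = √(2·1.602×10⁻¹⁹·333/3.322×10⁻²⁷) ≈ 1.792×10⁵ m/s.
B = mv/(|q|r) = (3.322×10⁻²⁷)(1.792×10⁵)/((1.602×10⁻¹⁹)(5.99×10⁻³)) ≈ 0.620 T.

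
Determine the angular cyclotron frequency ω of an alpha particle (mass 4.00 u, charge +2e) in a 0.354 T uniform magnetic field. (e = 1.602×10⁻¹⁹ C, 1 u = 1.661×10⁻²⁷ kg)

ω = |q|B/m.
ω = (3.204×10⁻¹⁹)(0.354)/6.644×10⁻²⁷ ≈ 1.71×10⁷ rad/s.

ω ≈ 1.71×10⁷ rad/s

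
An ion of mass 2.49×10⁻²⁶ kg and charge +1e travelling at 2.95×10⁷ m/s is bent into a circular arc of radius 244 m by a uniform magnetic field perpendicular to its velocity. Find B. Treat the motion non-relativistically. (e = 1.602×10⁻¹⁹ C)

B ≈ 0.0188 T

From |q|vB = mv²/r, B = mv/(|q|r).
B = (2.49×10⁻²⁶)(2.95×10⁷)/((1.602×10⁻¹⁹)(244)) ≈ 0.0188 T.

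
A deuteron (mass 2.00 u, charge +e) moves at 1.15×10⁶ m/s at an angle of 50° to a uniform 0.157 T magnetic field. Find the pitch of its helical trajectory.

p ≈ 0.613 m

v∥ = v cosθ = 1.15×10⁶·cos50° ≈ 7.392×10⁵ m/s.
T = 2πm/(|q|B) = 2π(3.322×10⁻²⁷)/((1.602×10⁻¹⁹)(0.157)) ≈ 8.299×10⁻⁷ s.
pitch = v∥ T = (7.392×10⁵)(8.299×10⁻⁷) ≈ 0.613 m.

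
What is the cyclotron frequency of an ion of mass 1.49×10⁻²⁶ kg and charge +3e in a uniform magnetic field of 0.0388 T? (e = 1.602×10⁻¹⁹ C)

f ≈ 1.99×10⁵ Hz

f = |q|B/(2πm).
f = (4.806×10⁻¹⁹)(0.0388)/(2π·1.49×10⁻²⁶) ≈ 1.99×10⁵ Hz.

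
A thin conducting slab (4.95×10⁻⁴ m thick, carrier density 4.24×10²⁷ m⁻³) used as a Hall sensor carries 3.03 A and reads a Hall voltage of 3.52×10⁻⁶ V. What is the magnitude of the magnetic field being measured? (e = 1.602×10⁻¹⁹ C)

B ≈ 0.391 T

From V_H = IB/(n e t), B = V_H n e t / I.
B = (3.52×10⁻⁶)(4.24×10²⁷)(1.602×10⁻¹⁹)(4.95×10⁻⁴)/3.03 ≈ 0.391 T.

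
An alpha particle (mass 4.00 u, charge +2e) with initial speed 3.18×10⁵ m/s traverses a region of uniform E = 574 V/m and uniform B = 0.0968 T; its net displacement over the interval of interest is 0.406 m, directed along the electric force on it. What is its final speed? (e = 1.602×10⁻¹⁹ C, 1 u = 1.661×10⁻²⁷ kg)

B does no work; ΔKE = |q|E d.
½mv_f² = ½mv₀² + |q|Ed = ½(6.644×10⁻²⁷)(3.18×10⁵)² + (3.204×10⁻¹⁹)(574)(0.406) ≈ 3.359×10⁻¹⁶ J + 7.467×10⁻¹⁷ J ≈ 4.106×10⁻¹⁶ J.
v_f = √(2·4.106×10⁻¹⁶/6.644×10⁻²⁷) ≈ 3.52×10⁵ m/s.

v_f ≈ 3.52×10⁵ m/s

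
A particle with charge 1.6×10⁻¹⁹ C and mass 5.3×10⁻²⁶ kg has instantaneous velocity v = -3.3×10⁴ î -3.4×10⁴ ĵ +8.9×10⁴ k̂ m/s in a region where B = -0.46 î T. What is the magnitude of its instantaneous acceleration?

v×B = (0, -4.09×10⁴, -1.56×10⁴) N/C.
F = q v×B = (1.6×10⁻¹⁹ C)·(0, -4.09×10⁴, -1.56×10⁴) = (0, -6.55×10⁻¹⁵, -2.50×10⁻¹⁵) N.
|a| = |F|/m = 7.012×10⁻¹⁵/5.3×10⁻²⁶ ≈ 1.32×10¹¹ m/s².

|a| ≈ 1.32×10¹¹ m/s²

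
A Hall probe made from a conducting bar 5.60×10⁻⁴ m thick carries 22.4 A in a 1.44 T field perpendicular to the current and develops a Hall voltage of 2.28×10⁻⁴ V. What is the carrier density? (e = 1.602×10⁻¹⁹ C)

From V_H = IB/(n e t), n = IB/(V_H e t).
n = (22.4)(1.44)/((2.28×10⁻⁴)(1.602×10⁻¹⁹)(5.60×10⁻⁴)) ≈ 1.58×10²⁷ m⁻³.

n ≈ 1.58×10²⁷ m⁻³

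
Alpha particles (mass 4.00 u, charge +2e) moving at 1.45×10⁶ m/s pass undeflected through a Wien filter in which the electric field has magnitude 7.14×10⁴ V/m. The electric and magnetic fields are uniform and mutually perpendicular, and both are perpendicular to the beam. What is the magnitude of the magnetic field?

Balance of forces in the selector: qE = qvB ⇒ B = E/v.
B = 7.14×10⁴/1.45×10⁶ = 0.0492 T.

B = 0.0492 T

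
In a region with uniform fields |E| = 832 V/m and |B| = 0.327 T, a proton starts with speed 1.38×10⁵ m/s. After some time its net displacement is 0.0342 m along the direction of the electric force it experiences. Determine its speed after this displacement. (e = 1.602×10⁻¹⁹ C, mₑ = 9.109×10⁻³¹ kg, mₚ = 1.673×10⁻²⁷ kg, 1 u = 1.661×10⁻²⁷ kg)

v_f ≈ 1.57×10⁵ m/s

B does no work; ΔKE = |q|E d.
½mv_f² = ½mv₀² + |q|Ed = ½(1.673×10⁻²⁷)(1.38×10⁵)² + (1.602×10⁻¹⁹)(832)(0.0342) ≈ 1.593×10⁻¹⁷ J + 4.558×10⁻¹⁸ J ≈ 2.049×10⁻¹⁷ J.
v_f = √(2·2.049×10⁻¹⁷/1.673×10⁻²⁷) ≈ 1.57×10⁵ m/s.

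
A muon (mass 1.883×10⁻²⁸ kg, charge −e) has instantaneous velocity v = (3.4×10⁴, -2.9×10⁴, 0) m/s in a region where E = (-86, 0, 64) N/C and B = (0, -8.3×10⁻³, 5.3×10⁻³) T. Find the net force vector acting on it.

v×B = (-154, -180, -282) N/C.
E + v×B = (-240, -180, -218) N/C.
F = q(E + v×B) = (−1.602×10⁻¹⁹ C)·(-240, -180, -218) = (3.84×10⁻¹⁷, 2.89×10⁻¹⁷, 3.50×10⁻¹⁷) N.

F ≈ (3.84×10⁻¹⁷, 2.89×10⁻¹⁷, 3.50×10⁻¹⁷) N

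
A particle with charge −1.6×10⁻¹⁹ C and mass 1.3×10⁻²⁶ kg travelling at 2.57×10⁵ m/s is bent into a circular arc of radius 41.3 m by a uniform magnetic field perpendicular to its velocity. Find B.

B ≈ 5.06×10⁻⁴ T

From |q|vB = mv²/r, B = mv/(|q|r).
B = (1.3×10⁻²⁶)(2.57×10⁵)/((1.6×10⁻¹⁹)(41.3)) ≈ 5.06×10⁻⁴ T.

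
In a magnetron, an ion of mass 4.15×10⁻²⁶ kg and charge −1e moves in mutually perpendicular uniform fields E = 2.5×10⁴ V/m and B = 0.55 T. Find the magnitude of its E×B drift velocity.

v_d ≈ 4.5×10⁴ m/s

The E×B drift speed is v_d = E/B.
v_d = 2.5×10⁴/0.55 = 4.5×10⁴ m/s.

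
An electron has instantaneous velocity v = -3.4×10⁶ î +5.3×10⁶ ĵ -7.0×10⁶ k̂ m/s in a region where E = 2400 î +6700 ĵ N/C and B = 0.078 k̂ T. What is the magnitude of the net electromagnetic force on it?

|F| ≈ 7.96×10⁻¹⁴ N

v×B = (4.13×10⁵, 2.65×10⁵, 0) N/C.
E + v×B = (4.16×10⁵, 2.72×10⁵, 0) N/C.
F = q(E + v×B) = (−1.602×10⁻¹⁹ C)·(4.16×10⁵, 2.72×10⁵, 0) = (-6.66×10⁻¹⁴, -4.36×10⁻¹⁴, 0) N.
|F| = 7.96×10⁻¹⁴ N.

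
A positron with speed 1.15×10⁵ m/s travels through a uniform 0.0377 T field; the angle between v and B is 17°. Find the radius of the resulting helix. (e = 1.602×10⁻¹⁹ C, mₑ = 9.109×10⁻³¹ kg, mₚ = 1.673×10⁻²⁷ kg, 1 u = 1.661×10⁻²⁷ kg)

v⊥ = v sinθ = 1.15×10⁵·sin17° ≈ 3.362×10⁴ m/s.
r = m v⊥/(|q|B) = (9.109×10⁻³¹)(3.362×10⁴)/((1.602×10⁻¹⁹)(0.0377)) ≈ 5.07×10⁻⁶ m.

r ≈ 5.07×10⁻⁶ m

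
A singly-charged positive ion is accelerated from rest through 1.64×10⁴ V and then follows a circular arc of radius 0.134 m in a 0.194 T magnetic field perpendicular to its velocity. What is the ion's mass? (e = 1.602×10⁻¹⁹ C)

Combine |q|V = ½mv² and r = mv/(|q|B): eliminate v to get m = qB²r²/(2V).
m = (1.602×10⁻¹⁹)(0.194)²(0.134)²/(2·1.64×10⁴) ≈ 3.30×10⁻²⁷ kg.

m ≈ 3.30×10⁻²⁷ kg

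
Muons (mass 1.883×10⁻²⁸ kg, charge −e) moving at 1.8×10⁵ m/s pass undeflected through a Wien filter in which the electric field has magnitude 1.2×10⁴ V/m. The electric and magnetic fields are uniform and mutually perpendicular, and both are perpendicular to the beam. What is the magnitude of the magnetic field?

B = 0.067 T

Balance of forces in the selector: qE = qvB ⇒ B = E/v.
B = 1.2×10⁴/1.8×10⁵ = 0.067 T.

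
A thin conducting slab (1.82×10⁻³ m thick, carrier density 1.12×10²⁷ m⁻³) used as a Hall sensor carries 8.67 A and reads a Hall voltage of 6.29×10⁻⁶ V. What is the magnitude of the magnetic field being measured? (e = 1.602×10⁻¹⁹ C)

B ≈ 0.237 T

From V_H = IB/(n e t), B = V_H n e t / I.
B = (6.29×10⁻⁶)(1.12×10²⁷)(1.602×10⁻¹⁹)(1.82×10⁻³)/8.67 ≈ 0.237 T.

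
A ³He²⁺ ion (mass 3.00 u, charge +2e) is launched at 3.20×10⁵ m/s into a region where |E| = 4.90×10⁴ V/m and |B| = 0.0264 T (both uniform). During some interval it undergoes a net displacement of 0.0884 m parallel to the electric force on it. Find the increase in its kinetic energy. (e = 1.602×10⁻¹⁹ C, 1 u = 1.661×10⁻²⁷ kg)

ΔKE ≈ 1.39×10⁻¹⁵ J

The magnetic force is always ⟂ v and does no work; only the electric force changes KE.
ΔKE = F_E · d = |q|E d = (3.204×10⁻¹⁹)(4.90×10⁴)(0.0884) ≈ 1.39×10⁻¹⁵ J.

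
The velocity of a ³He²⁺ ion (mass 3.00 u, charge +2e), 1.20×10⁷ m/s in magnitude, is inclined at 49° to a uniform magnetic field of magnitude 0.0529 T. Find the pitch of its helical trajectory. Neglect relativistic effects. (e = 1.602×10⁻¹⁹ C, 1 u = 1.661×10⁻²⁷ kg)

p ≈ 14.5 m

v∥ = v cosθ = 1.20×10⁷·cos49° ≈ 7.873×10⁶ m/s.
T = 2πm/(|q|B) = 2π(4.983×10⁻²⁷)/((3.204×10⁻¹⁹)(0.0529)) ≈ 1.847×10⁻⁶ s.
pitch = v∥ T = (7.873×10⁶)(1.847×10⁻⁶) ≈ 14.5 m.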